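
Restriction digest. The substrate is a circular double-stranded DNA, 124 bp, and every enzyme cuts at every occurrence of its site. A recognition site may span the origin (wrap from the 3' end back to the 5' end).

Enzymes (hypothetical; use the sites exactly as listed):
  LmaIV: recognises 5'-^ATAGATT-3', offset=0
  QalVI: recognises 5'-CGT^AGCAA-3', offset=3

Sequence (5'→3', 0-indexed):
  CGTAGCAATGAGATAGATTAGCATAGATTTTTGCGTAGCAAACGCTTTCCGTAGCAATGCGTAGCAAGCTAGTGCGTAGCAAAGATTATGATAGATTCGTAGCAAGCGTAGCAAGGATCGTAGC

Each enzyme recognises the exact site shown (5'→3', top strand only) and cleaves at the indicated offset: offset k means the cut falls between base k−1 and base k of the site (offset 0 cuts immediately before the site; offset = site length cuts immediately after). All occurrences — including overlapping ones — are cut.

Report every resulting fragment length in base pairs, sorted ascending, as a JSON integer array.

Per-enzyme occurrences:
  LmaIV ATAGATT/0: at [12, 22, 90] ⇒ [12, 22, 90]
  QalVI CGTAGCAA/3: at [0, 33, 49, 59, 74, 97, 106] ⇒ [3, 36, 52, 62, 77, 100, 109]

All cut coordinates (distinct, sorted): [3, 12, 22, 36, 52, 62, 77, 90, 100, 109]

Fragments:
  3→12: 9 bp
  12→22: 10 bp
  22→36: 14 bp
  36→52: 16 bp
  52→62: 10 bp
  62→77: 15 bp
  77→90: 13 bp
  90→100: 10 bp
  100→109: 9 bp
  109→3 (wrap): 124-109+3 = 18 bp

[9,9,10,10,10,13,14,15,16,18]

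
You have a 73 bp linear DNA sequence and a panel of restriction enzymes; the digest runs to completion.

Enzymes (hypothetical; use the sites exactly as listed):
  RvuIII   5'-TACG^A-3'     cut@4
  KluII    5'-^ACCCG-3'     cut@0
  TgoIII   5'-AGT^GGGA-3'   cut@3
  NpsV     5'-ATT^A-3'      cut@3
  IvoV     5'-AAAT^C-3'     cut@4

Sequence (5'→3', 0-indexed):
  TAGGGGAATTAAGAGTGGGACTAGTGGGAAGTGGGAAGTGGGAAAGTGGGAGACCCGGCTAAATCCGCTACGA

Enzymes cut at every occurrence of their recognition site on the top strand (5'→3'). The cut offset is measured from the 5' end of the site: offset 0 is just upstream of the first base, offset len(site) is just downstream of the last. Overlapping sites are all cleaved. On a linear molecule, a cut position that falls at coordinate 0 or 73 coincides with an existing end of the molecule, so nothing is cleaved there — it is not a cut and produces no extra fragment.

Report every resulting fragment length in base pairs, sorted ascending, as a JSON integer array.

[1,5,6,7,7,8,8,9,10,12]

Site scan:
  RvuIII TACGA/4: at [68] ⇒ [72]
  KluII ACCCG/0: at [52] ⇒ [52]
  TgoIII AGTGGGA/3: at [13, 22, 29, 36, 44] ⇒ [16, 25, 32, 39, 47]
  NpsV ATTA/3: at [7] ⇒ [10]
  IvoV AAATC/4: at [60] ⇒ [64]

All cut coordinates (distinct, sorted): [10, 16, 25, 32, 39, 47, 52, 64, 72]

Fragments:
  [0,10): 10 bp
  [10,16): 6 bp
  [16,25): 9 bp
  [25,32): 7 bp
  [32,39): 7 bp
  [39,47): 8 bp
  [47,52): 5 bp
  [52,64): 12 bp
  [64,72): 8 bp
  [72,73): 1 bp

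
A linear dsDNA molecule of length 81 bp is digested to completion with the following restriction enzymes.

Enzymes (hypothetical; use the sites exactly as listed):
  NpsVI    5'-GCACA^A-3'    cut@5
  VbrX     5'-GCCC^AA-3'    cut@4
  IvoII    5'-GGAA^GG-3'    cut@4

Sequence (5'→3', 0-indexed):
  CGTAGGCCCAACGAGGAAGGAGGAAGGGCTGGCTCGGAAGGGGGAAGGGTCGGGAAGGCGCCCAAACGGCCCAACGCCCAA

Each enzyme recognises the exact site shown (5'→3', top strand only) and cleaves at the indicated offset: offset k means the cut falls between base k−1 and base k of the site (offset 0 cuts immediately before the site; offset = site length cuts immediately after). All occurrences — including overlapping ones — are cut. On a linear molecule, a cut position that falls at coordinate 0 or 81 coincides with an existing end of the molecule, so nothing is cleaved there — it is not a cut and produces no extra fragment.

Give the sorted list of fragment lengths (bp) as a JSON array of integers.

[2,7,7,7,7,9,9,9,10,14]

Scan for sites:
  NpsVI (GCACAA, off=5): no sites
  VbrX (GCCCAA, off=4): starts [5, 59, 68, 75] → cuts [9, 63, 72, 79]
  IvoII (GGAAGG, off=4): starts [14, 21, 35, 42, 52] → cuts [18, 25, 39, 46, 56]

Pooled cuts: [9, 18, 25, 39, 46, 56, 63, 72, 79]

Fragments:
  [0,9): 9 bp
  [9,18): 9 bp
  [18,25): 7 bp
  [25,39): 14 bp
  [39,46): 7 bp
  [46,56): 10 bp
  [56,63): 7 bp
  [63,72): 9 bp
  [72,79): 7 bp
  [79,81): 2 bp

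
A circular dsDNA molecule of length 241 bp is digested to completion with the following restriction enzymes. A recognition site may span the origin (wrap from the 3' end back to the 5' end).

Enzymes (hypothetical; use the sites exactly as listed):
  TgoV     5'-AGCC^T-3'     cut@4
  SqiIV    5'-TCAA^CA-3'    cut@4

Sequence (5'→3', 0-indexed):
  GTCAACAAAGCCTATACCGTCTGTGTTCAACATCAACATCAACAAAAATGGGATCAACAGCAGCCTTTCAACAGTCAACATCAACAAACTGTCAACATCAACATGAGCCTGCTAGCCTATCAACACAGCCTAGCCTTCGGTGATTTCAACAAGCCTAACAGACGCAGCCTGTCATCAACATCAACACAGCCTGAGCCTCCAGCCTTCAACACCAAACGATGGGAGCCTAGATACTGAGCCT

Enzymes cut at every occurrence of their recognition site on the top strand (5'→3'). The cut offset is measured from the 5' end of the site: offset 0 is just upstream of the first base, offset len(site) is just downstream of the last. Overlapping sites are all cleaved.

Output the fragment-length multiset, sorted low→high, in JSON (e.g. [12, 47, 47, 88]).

[5,5,6,6,6,6,6,6,6,6,6,6,7,7,7,7,7,8,8,8,9,11,13,14,14,15,18,18]

Scan for sites:
  TgoV (AGCCT, off=4): starts [8, 61, 105, 113, 126, 131, 151, 165, 187, 193, 200, 223, 236] → cuts [12, 65, 109, 117, 130, 135, 155, 169, 191, 197, 204, 227, 240]
  SqiIV (TCAACA, off=4): starts [1, 26, 32, 38, 53, 67, 74, 80, 91, 97, 119, 145, 174, 180, 205] → cuts [5, 30, 36, 42, 57, 71, 78, 84, 95, 101, 123, 149, 178, 184, 209]

All cut coordinates (distinct, sorted): [5, 12, 30, 36, 42, 57, 65, 71, 78, 84, 95, 101, 109, 117, 123, 130, 135, 149, 155, 169, 178, 184, 191, 197, 204, 209, 227, 240]

Fragment lengths:
  5→12: 7 bp
  12→30: 18 bp
  30→36: 6 bp
  36→42: 6 bp
  42→57: 15 bp
  57→65: 8 bp
  65→71: 6 bp
  71→78: 7 bp
  78→84: 6 bp
  84→95: 11 bp
  95→101: 6 bp
  101→109: 8 bp
  109→117: 8 bp
  117→123: 6 bp
  123→130: 7 bp
  130→135: 5 bp
  135→149: 14 bp
  149→155: 6 bp
  155→169: 14 bp
  169→178: 9 bp
  178→184: 6 bp
  184→191: 7 bp
  191→197: 6 bp
  197→204: 7 bp
  204→209: 5 bp
  209→227: 18 bp
  227→240: 13 bp
  240→5 (wrap): 241-240+5 = 6 bp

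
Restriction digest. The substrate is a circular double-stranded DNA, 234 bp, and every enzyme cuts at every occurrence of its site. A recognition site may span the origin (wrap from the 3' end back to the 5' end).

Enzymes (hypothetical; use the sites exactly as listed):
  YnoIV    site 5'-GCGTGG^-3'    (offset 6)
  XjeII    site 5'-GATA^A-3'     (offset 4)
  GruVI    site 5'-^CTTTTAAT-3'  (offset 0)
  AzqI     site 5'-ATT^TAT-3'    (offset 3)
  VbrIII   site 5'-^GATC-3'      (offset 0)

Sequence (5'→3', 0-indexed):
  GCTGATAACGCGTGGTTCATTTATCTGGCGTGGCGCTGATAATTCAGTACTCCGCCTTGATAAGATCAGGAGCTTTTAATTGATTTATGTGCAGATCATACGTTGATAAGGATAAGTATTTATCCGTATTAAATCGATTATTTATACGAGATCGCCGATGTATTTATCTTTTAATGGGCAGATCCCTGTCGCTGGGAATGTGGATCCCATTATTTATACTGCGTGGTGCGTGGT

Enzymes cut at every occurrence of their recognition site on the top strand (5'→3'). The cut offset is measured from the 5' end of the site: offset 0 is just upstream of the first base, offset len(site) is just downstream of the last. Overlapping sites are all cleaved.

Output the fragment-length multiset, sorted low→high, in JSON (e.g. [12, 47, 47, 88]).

[1,3,6,6,6,7,7,8,8,8,8,9,12,12,12,13,13,15,15,21,22,22]

Site scan:
  YnoIV GCGTGG/6: at [9, 27, 220, 227] ⇒ [15, 33, 226, 233]
  XjeII GATAA/4: at [3, 37, 58, 104, 110] ⇒ [7, 41, 62, 108, 114]
  GruVI CTTTTAAT/0: at [72, 167] ⇒ [72, 167]
  AzqI ATTTAT/3: at [18, 82, 117, 139, 161, 211] ⇒ [21, 85, 120, 142, 164, 214]
  VbrIII GATC/0: at [63, 93, 149, 180, 202] ⇒ [63, 93, 149, 180, 202]

All cut coordinates (distinct, sorted): [7, 15, 21, 33, 41, 62, 63, 72, 85, 93, 108, 114, 120, 142, 149, 164, 167, 180, 202, 214, 226, 233]

Fragments:
  7→15: 8 bp
  15→21: 6 bp
  21→33: 12 bp
  33→41: 8 bp
  41→62: 21 bp
  62→63: 1 bp
  63→72: 9 bp
  72→85: 13 bp
  85→93: 8 bp
  93→108: 15 bp
  108→114: 6 bp
  114→120: 6 bp
  120→142: 22 bp
  142→149: 7 bp
  149→164: 15 bp
  164→167: 3 bp
  167→180: 13 bp
  180→202: 22 bp
  202→214: 12 bp
  214→226: 12 bp
  226→233: 7 bp
  233→7 (wrap): 234-233+7 = 8 bp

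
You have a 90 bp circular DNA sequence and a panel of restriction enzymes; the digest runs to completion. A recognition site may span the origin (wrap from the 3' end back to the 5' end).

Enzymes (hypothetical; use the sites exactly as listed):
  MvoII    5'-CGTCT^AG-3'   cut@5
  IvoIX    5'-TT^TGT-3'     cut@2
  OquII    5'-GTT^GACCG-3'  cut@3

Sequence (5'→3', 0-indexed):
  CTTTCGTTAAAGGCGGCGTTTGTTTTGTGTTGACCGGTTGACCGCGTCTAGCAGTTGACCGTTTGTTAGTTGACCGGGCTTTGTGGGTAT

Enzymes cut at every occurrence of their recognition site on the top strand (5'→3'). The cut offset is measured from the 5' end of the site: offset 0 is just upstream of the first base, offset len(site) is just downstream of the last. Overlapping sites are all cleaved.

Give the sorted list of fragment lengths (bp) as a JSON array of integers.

Per-enzyme occurrences:
  MvoII (CGTCTAG, off=5): starts [44] → cuts [49]
  IvoIX (TTTGT, off=2): starts [18, 23, 61, 79] → cuts [20, 25, 63, 81]
  OquII (GTTGACCG, off=3): starts [28, 36, 53, 68] → cuts [31, 39, 56, 71]

All cut coordinates (distinct, sorted): [20, 25, 31, 39, 49, 56, 63, 71, 81]

Fragments:
  20→25: 5 bp
  25→31: 6 bp
  31→39: 8 bp
  39→49: 10 bp
  49→56: 7 bp
  56→63: 7 bp
  63→71: 8 bp
  71→81: 10 bp
  81→20 (wrap): 90-81+20 = 29 bp

[5,6,7,7,8,8,10,10,29]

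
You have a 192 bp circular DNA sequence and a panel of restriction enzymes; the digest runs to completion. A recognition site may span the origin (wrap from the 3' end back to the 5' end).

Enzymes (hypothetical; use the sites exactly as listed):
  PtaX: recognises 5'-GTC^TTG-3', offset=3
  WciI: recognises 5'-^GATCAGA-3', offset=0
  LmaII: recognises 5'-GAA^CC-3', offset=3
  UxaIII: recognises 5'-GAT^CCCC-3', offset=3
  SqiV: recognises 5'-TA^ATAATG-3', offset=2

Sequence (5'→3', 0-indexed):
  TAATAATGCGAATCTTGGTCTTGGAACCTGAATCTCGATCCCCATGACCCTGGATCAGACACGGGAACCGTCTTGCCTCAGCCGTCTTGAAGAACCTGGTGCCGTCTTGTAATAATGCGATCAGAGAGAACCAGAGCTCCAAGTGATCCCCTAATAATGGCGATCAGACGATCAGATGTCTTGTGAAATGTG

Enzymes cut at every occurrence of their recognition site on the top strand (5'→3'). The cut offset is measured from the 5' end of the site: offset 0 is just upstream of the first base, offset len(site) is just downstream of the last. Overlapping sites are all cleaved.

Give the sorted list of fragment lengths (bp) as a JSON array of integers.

Site scan:
  PtaX GTCTTG/3: at [17, 69, 83, 103, 177] ⇒ [20, 72, 86, 106, 180]
  WciI GATCAGA/0: at [52, 118, 161, 169] ⇒ [52, 118, 161, 169]
  LmaII GAACC/3: at [23, 64, 91, 127] ⇒ [26, 67, 94, 130]
  UxaIII GATCCCC/3: at [36, 144] ⇒ [39, 147]
  SqiV TAATAATG/2: at [0, 109, 151] ⇒ [2, 111, 153]

All cut coordinates (distinct, sorted): [2, 20, 26, 39, 52, 67, 72, 86, 94, 106, 111, 118, 130, 147, 153, 161, 169, 180]

Fragments:
  2→20: 18 bp
  20→26: 6 bp
  26→39: 13 bp
  39→52: 13 bp
  52→67: 15 bp
  67→72: 5 bp
  72→86: 14 bp
  86→94: 8 bp
  94→106: 12 bp
  106→111: 5 bp
  111→118: 7 bp
  118→130: 12 bp
  130→147: 17 bp
  147→153: 6 bp
  153→161: 8 bp
  161→169: 8 bp
  169→180: 11 bp
  180→2 (wrap): 192-180+2 = 14 bp

[5,5,6,6,7,8,8,8,11,12,12,13,13,14,14,15,17,18]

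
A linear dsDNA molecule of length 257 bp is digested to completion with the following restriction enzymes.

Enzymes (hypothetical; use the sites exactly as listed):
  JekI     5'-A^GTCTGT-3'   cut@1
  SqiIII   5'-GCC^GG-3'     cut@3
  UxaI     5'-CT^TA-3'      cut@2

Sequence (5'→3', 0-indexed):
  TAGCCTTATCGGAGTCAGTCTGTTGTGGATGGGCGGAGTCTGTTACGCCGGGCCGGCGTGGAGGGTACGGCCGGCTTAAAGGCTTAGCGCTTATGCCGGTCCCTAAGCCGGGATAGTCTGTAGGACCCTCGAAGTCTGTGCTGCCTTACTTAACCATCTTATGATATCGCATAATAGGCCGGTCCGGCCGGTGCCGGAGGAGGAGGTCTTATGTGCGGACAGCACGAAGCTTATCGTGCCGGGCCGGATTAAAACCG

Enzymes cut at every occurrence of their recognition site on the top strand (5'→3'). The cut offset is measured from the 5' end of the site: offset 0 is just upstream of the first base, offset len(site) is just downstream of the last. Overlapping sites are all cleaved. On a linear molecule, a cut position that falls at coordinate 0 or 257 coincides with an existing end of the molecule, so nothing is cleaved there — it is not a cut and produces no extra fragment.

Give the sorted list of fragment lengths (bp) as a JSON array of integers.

Per-enzyme occurrences:
  JekI AGTCTGT/1: at [16, 36, 114, 132] ⇒ [17, 37, 115, 133]
  SqiIII GCCGG/3: at [46, 51, 69, 94, 106, 177, 186, 192, 237, 242] ⇒ [49, 54, 72, 97, 109, 180, 189, 195, 240, 245]
  UxaI CTTA/2: at [4, 74, 82, 89, 144, 148, 157, 207, 229] ⇒ [6, 76, 84, 91, 146, 150, 159, 209, 231]

Pooled cuts: [6, 17, 37, 49, 54, 72, 76, 84, 91, 97, 109, 115, 133, 146, 150, 159, 180, 189, 195, 209, 231, 240, 245]

Fragment lengths:
  [0,6): 6 bp
  [6,17): 11 bp
  [17,37): 20 bp
  [37,49): 12 bp
  [49,54): 5 bp
  [54,72): 18 bp
  [72,76): 4 bp
  [76,84): 8 bp
  [84,91): 7 bp
  [91,97): 6 bp
  [97,109): 12 bp
  [109,115): 6 bp
  [115,133): 18 bp
  [133,146): 13 bp
  [146,150): 4 bp
  [150,159): 9 bp
  [159,180): 21 bp
  [180,189): 9 bp
  [189,195): 6 bp
  [195,209): 14 bp
  [209,231): 22 bp
  [231,240): 9 bp
  [240,245): 5 bp
  [245,257): 12 bp

[4,4,5,5,6,6,6,6,7,8,9,9,9,11,12,12,12,13,14,18,18,20,21,22]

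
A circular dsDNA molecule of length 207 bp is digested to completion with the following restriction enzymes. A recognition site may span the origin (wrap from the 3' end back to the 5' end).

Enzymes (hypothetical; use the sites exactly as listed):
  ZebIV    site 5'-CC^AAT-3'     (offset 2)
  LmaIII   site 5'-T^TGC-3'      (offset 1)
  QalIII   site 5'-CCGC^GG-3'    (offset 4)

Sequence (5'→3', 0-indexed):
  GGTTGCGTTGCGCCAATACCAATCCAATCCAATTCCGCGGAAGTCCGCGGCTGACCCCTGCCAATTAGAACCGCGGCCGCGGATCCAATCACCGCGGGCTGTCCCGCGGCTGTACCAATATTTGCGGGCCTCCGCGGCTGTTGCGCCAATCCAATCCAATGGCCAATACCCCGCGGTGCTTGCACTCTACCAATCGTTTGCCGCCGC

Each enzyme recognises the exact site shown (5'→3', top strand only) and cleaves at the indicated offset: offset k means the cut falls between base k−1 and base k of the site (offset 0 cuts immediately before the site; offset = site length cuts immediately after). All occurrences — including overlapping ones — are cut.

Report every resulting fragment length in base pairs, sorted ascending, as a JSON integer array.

[3,5,5,5,5,5,6,6,6,6,6,6,6,6,7,7,8,9,9,9,10,10,11,12,12,13,14]

Site scan:
  ZebIV (CCAAT, off=2): starts [12, 18, 23, 28, 60, 84, 114, 145, 150, 155, 162, 189] → cuts [14, 20, 25, 30, 62, 86, 116, 147, 152, 157, 164, 191]
  LmaIII (TTGC, off=1): starts [2, 7, 121, 140, 179, 197] → cuts [3, 8, 122, 141, 180, 198]
  QalIII (CCGCGG, off=4): starts [34, 44, 70, 76, 91, 103, 131, 170, 203] → cuts [0, 38, 48, 74, 80, 95, 107, 135, 174]

Pooled cuts: [0, 3, 8, 14, 20, 25, 30, 38, 48, 62, 74, 80, 86, 95, 107, 116, 122, 135, 141, 147, 152, 157, 164, 174, 180, 191, 198]

Fragments:
  0→3: 3 bp
  3→8: 5 bp
  8→14: 6 bp
  14→20: 6 bp
  20→25: 5 bp
  25→30: 5 bp
  30→38: 8 bp
  38→48: 10 bp
  48→62: 14 bp
  62→74: 12 bp
  74→80: 6 bp
  80→86: 6 bp
  86→95: 9 bp
  95→107: 12 bp
  107→116: 9 bp
  116→122: 6 bp
  122→135: 13 bp
  135→141: 6 bp
  141→147: 6 bp
  147→152: 5 bp
  152→157: 5 bp
  157→164: 7 bp
  164→174: 10 bp
  174→180: 6 bp
  180→191: 11 bp
  191→198: 7 bp
  198→0 (wrap): 207-198+0 = 9 bp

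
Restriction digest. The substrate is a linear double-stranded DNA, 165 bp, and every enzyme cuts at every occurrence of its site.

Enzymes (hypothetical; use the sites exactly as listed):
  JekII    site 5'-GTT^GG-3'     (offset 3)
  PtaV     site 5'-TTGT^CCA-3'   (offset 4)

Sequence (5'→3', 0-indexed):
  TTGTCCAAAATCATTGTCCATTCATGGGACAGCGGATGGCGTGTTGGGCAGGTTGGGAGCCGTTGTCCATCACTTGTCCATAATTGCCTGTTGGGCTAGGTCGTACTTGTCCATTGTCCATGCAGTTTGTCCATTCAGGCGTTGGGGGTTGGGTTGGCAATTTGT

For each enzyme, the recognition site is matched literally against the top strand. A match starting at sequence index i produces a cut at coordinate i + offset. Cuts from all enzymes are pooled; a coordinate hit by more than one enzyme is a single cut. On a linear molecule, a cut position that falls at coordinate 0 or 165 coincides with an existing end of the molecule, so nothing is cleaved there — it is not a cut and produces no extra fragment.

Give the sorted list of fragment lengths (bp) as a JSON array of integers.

Per-enzyme occurrences:
  JekII GTTGG/3: at [42, 51, 89, 140, 147, 152] ⇒ [45, 54, 92, 143, 150, 155]
  PtaV TTGTCCA/4: at [0, 13, 62, 73, 106, 113, 126] ⇒ [4, 17, 66, 77, 110, 117, 130]

Pooled cuts: [4, 17, 45, 54, 66, 77, 92, 110, 117, 130, 143, 150, 155]

Fragments:
  [0,4): 4 bp
  [4,17): 13 bp
  [17,45): 28 bp
  [45,54): 9 bp
  [54,66): 12 bp
  [66,77): 11 bp
  [77,92): 15 bp
  [92,110): 18 bp
  [110,117): 7 bp
  [117,130): 13 bp
  [130,143): 13 bp
  [143,150): 7 bp
  [150,155): 5 bp
  [155,165): 10 bp

[4,5,7,7,9,10,11,12,13,13,13,15,18,28]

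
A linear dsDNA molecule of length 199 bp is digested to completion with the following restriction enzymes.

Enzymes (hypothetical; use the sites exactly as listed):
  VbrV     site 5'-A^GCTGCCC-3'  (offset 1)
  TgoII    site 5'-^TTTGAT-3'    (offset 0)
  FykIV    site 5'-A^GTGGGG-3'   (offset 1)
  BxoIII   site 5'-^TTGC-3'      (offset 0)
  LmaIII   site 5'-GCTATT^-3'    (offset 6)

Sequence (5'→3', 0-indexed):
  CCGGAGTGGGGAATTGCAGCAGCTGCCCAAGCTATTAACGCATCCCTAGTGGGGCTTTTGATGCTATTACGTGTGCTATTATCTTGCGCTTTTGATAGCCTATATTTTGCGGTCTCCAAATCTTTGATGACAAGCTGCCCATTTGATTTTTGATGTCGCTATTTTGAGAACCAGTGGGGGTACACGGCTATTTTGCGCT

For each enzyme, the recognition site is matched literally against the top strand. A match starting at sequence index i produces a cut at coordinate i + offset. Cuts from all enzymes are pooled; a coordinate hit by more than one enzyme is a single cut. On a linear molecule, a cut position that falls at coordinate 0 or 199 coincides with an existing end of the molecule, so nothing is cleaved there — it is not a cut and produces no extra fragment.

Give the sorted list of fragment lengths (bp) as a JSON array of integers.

Scan for sites:
  VbrV (AGCTGCCC, off=1): starts [20, 132] → cuts [21, 133]
  TgoII (TTTGAT, off=0): starts [56, 90, 122, 141, 148] → cuts [56, 90, 122, 141, 148]
  FykIV (AGTGGGG, off=1): starts [4, 47, 172] → cuts [5, 48, 173]
  BxoIII (TTGC, off=0): starts [13, 83, 106, 192] → cuts [13, 83, 106, 192]
  LmaIII (GCTATT, off=6): starts [30, 62, 74, 157, 186] → cuts [36, 68, 80, 163, 192]

All cut coordinates (distinct, sorted): [5, 13, 21, 36, 48, 56, 68, 80, 83, 90, 106, 122, 133, 141, 148, 163, 173, 192]

Fragments:
  [0,5): 5 bp
  [5,13): 8 bp
  [13,21): 8 bp
  [21,36): 15 bp
  [36,48): 12 bp
  [48,56): 8 bp
  [56,68): 12 bp
  [68,80): 12 bp
  [80,83): 3 bp
  [83,90): 7 bp
  [90,106): 16 bp
  [106,122): 16 bp
  [122,133): 11 bp
  [133,141): 8 bp
  [141,148): 7 bp
  [148,163): 15 bp
  [163,173): 10 bp
  [173,192): 19 bp
  [192,199): 7 bp

[3,5,7,7,7,8,8,8,8,10,11,12,12,12,15,15,16,16,19]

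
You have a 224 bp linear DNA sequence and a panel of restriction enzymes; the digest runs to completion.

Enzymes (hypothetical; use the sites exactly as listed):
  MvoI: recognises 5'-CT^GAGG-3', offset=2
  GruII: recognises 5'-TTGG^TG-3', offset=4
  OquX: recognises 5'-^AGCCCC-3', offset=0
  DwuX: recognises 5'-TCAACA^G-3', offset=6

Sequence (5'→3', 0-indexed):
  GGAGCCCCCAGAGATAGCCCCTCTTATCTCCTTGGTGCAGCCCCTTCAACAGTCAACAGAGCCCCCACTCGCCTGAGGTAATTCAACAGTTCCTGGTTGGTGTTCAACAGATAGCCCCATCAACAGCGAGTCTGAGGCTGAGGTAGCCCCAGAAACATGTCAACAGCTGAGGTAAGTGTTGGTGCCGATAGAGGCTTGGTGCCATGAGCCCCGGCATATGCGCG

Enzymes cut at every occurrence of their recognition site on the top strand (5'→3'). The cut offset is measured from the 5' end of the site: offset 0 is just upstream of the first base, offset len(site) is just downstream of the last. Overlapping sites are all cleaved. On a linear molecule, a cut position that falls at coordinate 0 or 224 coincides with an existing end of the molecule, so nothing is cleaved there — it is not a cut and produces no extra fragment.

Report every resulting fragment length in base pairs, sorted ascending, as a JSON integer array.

Site scan:
  MvoI (CTGAGG, off=2): starts [72, 131, 137, 166] → cuts [74, 133, 139, 168]
  GruII (TTGGTG, off=4): starts [31, 96, 178, 195] → cuts [35, 100, 182, 199]
  OquX (AGCCCC, off=0): starts [2, 15, 38, 59, 112, 144, 206] → cuts [2, 15, 38, 59, 112, 144, 206]
  DwuX (TCAACAG, off=6): starts [45, 52, 82, 103, 119, 159] → cuts [51, 58, 88, 109, 125, 165]

Pooled cuts: [2, 15, 35, 38, 51, 58, 59, 74, 88, 100, 109, 112, 125, 133, 139, 144, 165, 168, 182, 199, 206]

Fragment lengths:
  [0,2): 2 bp
  [2,15): 13 bp
  [15,35): 20 bp
  [35,38): 3 bp
  [38,51): 13 bp
  [51,58): 7 bp
  [58,59): 1 bp
  [59,74): 15 bp
  [74,88): 14 bp
  [88,100): 12 bp
  [100,109): 9 bp
  [109,112): 3 bp
  [112,125): 13 bp
  [125,133): 8 bp
  [133,139): 6 bp
  [139,144): 5 bp
  [144,165): 21 bp
  [165,168): 3 bp
  [168,182): 14 bp
  [182,199): 17 bp
  [199,206): 7 bp
  [206,224): 18 bp

[1,2,3,3,3,5,6,7,7,8,9,12,13,13,13,14,14,15,17,18,20,21]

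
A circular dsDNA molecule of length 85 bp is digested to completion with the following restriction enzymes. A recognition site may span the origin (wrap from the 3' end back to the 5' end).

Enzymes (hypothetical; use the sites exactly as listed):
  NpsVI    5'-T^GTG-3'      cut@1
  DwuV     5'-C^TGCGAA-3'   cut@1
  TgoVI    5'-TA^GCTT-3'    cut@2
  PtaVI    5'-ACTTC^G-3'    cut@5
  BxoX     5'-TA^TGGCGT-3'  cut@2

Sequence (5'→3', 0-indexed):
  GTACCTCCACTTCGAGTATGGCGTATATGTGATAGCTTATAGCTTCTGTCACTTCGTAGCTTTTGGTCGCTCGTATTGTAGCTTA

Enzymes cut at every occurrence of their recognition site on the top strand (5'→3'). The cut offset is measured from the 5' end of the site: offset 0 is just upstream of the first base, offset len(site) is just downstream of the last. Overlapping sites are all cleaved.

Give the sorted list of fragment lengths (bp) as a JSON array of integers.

[3,5,6,7,10,14,18,22]

Scan for sites:
  NpsVI (TGTG, off=1): starts [27] → cuts [28]
  DwuV (CTGCGAA, off=1): no sites
  TgoVI (TAGCTT, off=2): starts [32, 39, 56, 78] → cuts [34, 41, 58, 80]
  PtaVI (ACTTCG, off=5): starts [8, 50] → cuts [13, 55]
  BxoX (TATGGCGT, off=2): starts [16] → cuts [18]

Pooled cuts: [13, 18, 28, 34, 41, 55, 58, 80]

Fragment lengths:
  13→18: 5 bp
  18→28: 10 bp
  28→34: 6 bp
  34→41: 7 bp
  41→55: 14 bp
  55→58: 3 bp
  58→80: 22 bp
  80→13 (wrap): 85-80+13 = 18 bp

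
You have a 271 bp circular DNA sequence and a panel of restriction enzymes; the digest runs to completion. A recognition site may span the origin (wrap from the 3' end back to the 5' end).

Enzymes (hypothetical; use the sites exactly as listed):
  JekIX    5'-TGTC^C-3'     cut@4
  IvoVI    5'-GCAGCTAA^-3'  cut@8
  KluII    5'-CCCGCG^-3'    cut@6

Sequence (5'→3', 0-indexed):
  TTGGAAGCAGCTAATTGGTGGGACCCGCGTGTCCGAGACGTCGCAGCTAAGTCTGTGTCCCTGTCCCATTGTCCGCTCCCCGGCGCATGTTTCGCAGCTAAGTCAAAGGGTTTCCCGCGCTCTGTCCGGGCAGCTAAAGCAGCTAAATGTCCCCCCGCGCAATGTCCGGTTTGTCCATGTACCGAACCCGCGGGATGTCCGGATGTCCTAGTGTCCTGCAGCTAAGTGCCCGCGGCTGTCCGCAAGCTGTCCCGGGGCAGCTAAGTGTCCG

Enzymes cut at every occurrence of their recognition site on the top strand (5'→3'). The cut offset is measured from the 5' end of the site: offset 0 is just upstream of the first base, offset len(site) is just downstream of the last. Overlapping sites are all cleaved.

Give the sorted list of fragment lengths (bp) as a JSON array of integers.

Per-enzyme occurrences:
  JekIX (TGTCC, off=4): starts [29, 55, 61, 69, 122, 147, 162, 171, 195, 203, 211, 236, 247, 265] → cuts [33, 59, 65, 73, 126, 151, 166, 175, 199, 207, 215, 240, 251, 269]
  IvoVI (GCAGCTAA, off=8): starts [6, 42, 93, 129, 138, 217, 256] → cuts [14, 50, 101, 137, 146, 225, 264]
  KluII (CCCGCG, off=6): starts [23, 113, 153, 186, 228] → cuts [29, 119, 159, 192, 234]

All cut coordinates (distinct, sorted): [14, 29, 33, 50, 59, 65, 73, 101, 119, 126, 137, 146, 151, 159, 166, 175, 192, 199, 207, 215, 225, 234, 240, 251, 264, 269]

Fragment lengths:
  14→29: 15 bp
  29→33: 4 bp
  33→50: 17 bp
  50→59: 9 bp
  59→65: 6 bp
  65→73: 8 bp
  73→101: 28 bp
  101→119: 18 bp
  119→126: 7 bp
  126→137: 11 bp
  137→146: 9 bp
  146→151: 5 bp
  151→159: 8 bp
  159→166: 7 bp
  166→175: 9 bp
  175→192: 17 bp
  192→199: 7 bp
  199→207: 8 bp
  207→215: 8 bp
  215→225: 10 bp
  225→234: 9 bp
  234→240: 6 bp
  240→251: 11 bp
  251→264: 13 bp
  264→269: 5 bp
  269→14 (wrap): 271-269+14 = 16 bp

[4,5,5,6,6,7,7,7,8,8,8,8,9,9,9,9,10,11,11,13,15,16,17,17,18,28]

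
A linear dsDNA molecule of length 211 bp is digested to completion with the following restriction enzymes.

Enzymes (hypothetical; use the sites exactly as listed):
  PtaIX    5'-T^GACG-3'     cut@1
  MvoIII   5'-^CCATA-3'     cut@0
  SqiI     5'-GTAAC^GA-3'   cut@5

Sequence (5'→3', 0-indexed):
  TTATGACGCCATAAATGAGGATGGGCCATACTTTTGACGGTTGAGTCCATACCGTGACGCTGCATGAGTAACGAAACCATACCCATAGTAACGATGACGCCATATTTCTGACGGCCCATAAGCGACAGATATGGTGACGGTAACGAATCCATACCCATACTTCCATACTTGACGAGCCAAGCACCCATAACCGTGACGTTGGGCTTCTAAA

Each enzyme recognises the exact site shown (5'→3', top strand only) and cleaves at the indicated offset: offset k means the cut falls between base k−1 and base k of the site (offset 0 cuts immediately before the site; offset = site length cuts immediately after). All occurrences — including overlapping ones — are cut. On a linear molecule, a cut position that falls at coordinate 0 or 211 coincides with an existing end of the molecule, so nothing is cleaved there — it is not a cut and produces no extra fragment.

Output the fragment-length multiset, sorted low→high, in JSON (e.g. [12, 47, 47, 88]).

[3,4,4,4,4,4,6,6,6,8,8,9,9,10,10,10,10,11,14,17,17,17,20]

Scan for sites:
  PtaIX (TGACG, off=1): starts [3, 34, 54, 94, 108, 134, 169, 193] → cuts [4, 35, 55, 95, 109, 135, 170, 194]
  MvoIII (CCATA, off=0): starts [8, 25, 46, 76, 82, 99, 115, 148, 154, 162, 184] → cuts [8, 25, 46, 76, 82, 99, 115, 148, 154, 162, 184]
  SqiI (GTAACGA, off=5): starts [67, 87, 139] → cuts [72, 92, 144]

Pooled cuts: [4, 8, 25, 35, 46, 55, 72, 76, 82, 92, 95, 99, 109, 115, 135, 144, 148, 154, 162, 170, 184, 194]

Fragments:
  [0,4): 4 bp
  [4,8): 4 bp
  [8,25): 17 bp
  [25,35): 10 bp
  [35,46): 11 bp
  [46,55): 9 bp
  [55,72): 17 bp
  [72,76): 4 bp
  [76,82): 6 bp
  [82,92): 10 bp
  [92,95): 3 bp
  [95,99): 4 bp
  [99,109): 10 bp
  [109,115): 6 bp
  [115,135): 20 bp
  [135,144): 9 bp
  [144,148): 4 bp
  [148,154): 6 bp
  [154,162): 8 bp
  [162,170): 8 bp
  [170,184): 14 bp
  [184,194): 10 bp
  [194,211): 17 bp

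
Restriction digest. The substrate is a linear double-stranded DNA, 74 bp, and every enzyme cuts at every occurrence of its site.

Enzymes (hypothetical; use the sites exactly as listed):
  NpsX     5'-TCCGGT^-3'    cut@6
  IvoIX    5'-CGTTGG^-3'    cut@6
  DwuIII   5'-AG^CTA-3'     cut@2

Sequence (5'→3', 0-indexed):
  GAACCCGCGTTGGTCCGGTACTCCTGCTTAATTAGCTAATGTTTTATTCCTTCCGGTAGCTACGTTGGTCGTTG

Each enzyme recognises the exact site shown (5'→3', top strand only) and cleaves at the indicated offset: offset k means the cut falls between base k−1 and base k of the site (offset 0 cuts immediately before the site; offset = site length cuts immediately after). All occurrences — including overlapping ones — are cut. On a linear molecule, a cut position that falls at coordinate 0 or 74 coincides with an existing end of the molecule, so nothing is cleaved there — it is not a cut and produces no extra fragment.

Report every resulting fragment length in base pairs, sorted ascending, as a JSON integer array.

[2,6,6,9,13,16,22]

Site scan:
  NpsX (TCCGGT, off=6): starts [13, 51] → cuts [19, 57]
  IvoIX (CGTTGG, off=6): starts [7, 62] → cuts [13, 68]
  DwuIII (AGCTA, off=2): starts [33, 57] → cuts [35, 59]

Pooled cuts: [13, 19, 35, 57, 59, 68]

Fragment lengths:
  [0,13): 13 bp
  [13,19): 6 bp
  [19,35): 16 bp
  [35,57): 22 bp
  [57,59): 2 bp
  [59,68): 9 bp
  [68,74): 6 bp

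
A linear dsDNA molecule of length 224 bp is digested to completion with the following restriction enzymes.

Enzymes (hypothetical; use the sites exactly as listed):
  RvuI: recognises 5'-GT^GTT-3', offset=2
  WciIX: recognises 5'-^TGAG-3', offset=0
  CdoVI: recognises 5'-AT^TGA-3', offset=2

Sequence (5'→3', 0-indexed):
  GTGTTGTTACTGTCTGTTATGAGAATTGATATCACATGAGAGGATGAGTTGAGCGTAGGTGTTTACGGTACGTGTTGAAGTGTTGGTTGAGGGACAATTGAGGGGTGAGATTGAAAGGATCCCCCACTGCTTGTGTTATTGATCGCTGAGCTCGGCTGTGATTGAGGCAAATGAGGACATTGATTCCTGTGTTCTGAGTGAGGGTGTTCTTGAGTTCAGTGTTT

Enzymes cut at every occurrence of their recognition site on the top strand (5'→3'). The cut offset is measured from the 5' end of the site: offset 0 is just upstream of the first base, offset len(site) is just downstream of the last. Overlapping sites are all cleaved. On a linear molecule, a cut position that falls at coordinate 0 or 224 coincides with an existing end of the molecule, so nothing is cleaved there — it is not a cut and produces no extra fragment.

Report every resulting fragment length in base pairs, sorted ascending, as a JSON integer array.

Per-enzyme occurrences:
  RvuI (GTGTT, off=2): starts [0, 58, 71, 79, 132, 188, 203, 218] → cuts [2, 60, 73, 81, 134, 190, 205, 220]
  WciIX (TGAG, off=0): starts [19, 36, 44, 49, 87, 98, 105, 146, 162, 171, 194, 198, 210] → cuts [19, 36, 44, 49, 87, 98, 105, 146, 162, 171, 194, 198, 210]
  CdoVI (ATTGA, off=2): starts [24, 96, 109, 137, 160, 178] → cuts [26, 98, 111, 139, 162, 180]

Pooled cuts: [2, 19, 26, 36, 44, 49, 60, 73, 81, 87, 98, 105, 111, 134, 139, 146, 162, 171, 180, 190, 194, 198, 205, 210, 220]

Fragment lengths:
  [0,2): 2 bp
  [2,19): 17 bp
  [19,26): 7 bp
  [26,36): 10 bp
  [36,44): 8 bp
  [44,49): 5 bp
  [49,60): 11 bp
  [60,73): 13 bp
  [73,81): 8 bp
  [81,87): 6 bp
  [87,98): 11 bp
  [98,105): 7 bp
  [105,111): 6 bp
  [111,134): 23 bp
  [134,139): 5 bp
  [139,146): 7 bp
  [146,162): 16 bp
  [162,171): 9 bp
  [171,180): 9 bp
  [180,190): 10 bp
  [190,194): 4 bp
  [194,198): 4 bp
  [198,205): 7 bp
  [205,210): 5 bp
  [210,220): 10 bp
  [220,224): 4 bp

[2,4,4,4,5,5,5,6,6,7,7,7,7,8,8,9,9,10,10,10,11,11,13,16,17,23]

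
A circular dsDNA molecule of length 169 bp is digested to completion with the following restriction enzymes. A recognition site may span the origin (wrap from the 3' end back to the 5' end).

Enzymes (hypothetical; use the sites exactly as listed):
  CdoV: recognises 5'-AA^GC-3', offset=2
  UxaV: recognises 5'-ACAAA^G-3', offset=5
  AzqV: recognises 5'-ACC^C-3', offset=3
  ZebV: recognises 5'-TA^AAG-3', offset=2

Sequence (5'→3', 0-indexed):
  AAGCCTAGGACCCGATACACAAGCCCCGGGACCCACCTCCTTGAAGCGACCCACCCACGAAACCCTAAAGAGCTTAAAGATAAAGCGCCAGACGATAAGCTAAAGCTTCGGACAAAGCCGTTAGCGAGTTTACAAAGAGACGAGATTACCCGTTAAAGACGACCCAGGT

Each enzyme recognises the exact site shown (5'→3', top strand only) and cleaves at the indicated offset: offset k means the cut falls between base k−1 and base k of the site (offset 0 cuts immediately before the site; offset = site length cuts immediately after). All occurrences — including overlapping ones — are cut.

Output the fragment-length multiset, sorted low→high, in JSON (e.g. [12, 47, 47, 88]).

Per-enzyme occurrences:
  CdoV (AAGC, off=2): starts [0, 20, 43, 82, 96, 102, 114] → cuts [2, 22, 45, 84, 98, 104, 116]
  UxaV (ACAAAG, off=5): starts [111, 131] → cuts [116, 136]
  AzqV (ACCC, off=3): starts [9, 30, 48, 52, 61, 147, 161] → cuts [12, 33, 51, 55, 64, 150, 164]
  ZebV (TAAAG, off=2): starts [65, 74, 80, 100, 153] → cuts [67, 76, 82, 102, 155]

Pooled cuts: [2, 12, 22, 33, 45, 51, 55, 64, 67, 76, 82, 84, 98, 102, 104, 116, 136, 150, 155, 164]

Fragments:
  2→12: 10 bp
  12→22: 10 bp
  22→33: 11 bp
  33→45: 12 bp
  45→51: 6 bp
  51→55: 4 bp
  55→64: 9 bp
  64→67: 3 bp
  67→76: 9 bp
  76→82: 6 bp
  82→84: 2 bp
  84→98: 14 bp
  98→102: 4 bp
  102→104: 2 bp
  104→116: 12 bp
  116→136: 20 bp
  136→150: 14 bp
  150→155: 5 bp
  155→164: 9 bp
  164→2 (wrap): 169-164+2 = 7 bp

[2,2,3,4,4,5,6,6,7,9,9,9,10,10,11,12,12,14,14,20]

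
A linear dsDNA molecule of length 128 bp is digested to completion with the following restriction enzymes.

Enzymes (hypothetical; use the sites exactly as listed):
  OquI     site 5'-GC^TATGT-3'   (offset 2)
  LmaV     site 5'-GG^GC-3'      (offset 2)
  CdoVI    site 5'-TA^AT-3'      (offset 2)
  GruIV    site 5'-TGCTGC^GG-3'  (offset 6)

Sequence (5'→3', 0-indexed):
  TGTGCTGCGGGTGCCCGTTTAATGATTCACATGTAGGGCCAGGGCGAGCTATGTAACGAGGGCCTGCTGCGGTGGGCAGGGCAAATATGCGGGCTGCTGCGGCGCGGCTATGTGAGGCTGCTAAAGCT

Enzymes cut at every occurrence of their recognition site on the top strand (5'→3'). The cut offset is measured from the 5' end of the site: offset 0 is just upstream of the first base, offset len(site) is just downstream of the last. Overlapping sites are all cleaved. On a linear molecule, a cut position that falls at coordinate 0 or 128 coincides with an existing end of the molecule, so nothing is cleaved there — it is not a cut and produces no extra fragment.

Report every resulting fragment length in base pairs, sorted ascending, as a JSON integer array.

[5,5,6,6,8,8,8,9,12,12,13,16,20]

Site scan:
  OquI GCTATGT/2: at [47, 106] ⇒ [49, 108]
  LmaV GGGC/2: at [35, 41, 59, 73, 78, 90] ⇒ [37, 43, 61, 75, 80, 92]
  CdoVI TAAT/2: at [19] ⇒ [21]
  GruIV TGCTGCGG/6: at [2, 64, 94] ⇒ [8, 70, 100]

All cut coordinates (distinct, sorted): [8, 21, 37, 43, 49, 61, 70, 75, 80, 92, 100, 108]

Fragment lengths:
  [0,8): 8 bp
  [8,21): 13 bp
  [21,37): 16 bp
  [37,43): 6 bp
  [43,49): 6 bp
  [49,61): 12 bp
  [61,70): 9 bp
  [70,75): 5 bp
  [75,80): 5 bp
  [80,92): 12 bp
  [92,100): 8 bp
  [100,108): 8 bp
  [108,128): 20 bp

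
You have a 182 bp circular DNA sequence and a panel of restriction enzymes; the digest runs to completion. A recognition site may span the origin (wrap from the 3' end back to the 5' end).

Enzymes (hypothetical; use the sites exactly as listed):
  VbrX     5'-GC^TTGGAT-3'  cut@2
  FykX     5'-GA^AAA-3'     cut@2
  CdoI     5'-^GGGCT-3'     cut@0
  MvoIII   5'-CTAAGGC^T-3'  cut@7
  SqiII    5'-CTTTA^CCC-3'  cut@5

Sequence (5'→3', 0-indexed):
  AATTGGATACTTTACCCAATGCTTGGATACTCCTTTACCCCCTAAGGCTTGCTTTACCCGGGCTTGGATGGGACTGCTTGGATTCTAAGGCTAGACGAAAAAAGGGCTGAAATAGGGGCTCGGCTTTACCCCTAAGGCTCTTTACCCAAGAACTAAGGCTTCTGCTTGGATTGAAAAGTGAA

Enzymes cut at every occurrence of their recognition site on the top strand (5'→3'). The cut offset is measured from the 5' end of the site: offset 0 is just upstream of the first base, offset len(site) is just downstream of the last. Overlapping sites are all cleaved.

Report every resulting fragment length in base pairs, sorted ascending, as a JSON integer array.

[3,4,5,6,6,7,7,8,8,9,10,11,12,13,14,14,15,15,15]

Per-enzyme occurrences:
  VbrX (GCTTGGAT, off=2): starts [20, 61, 75, 163] → cuts [22, 63, 77, 165]
  FykX (GAAAA, off=2): starts [96, 172, 179] → cuts [98, 174, 181]
  CdoI (GGGCT, off=0): starts [59, 103, 115] → cuts [59, 103, 115]
  MvoIII (CTAAGGCT, off=7): starts [41, 84, 131, 152] → cuts [48, 91, 138, 159]
  SqiII (CTTTACCC, off=5): starts [9, 32, 51, 123, 139] → cuts [14, 37, 56, 128, 144]

All cut coordinates (distinct, sorted): [14, 22, 37, 48, 56, 59, 63, 77, 91, 98, 103, 115, 128, 138, 144, 159, 165, 174, 181]

Fragments:
  14→22: 8 bp
  22→37: 15 bp
  37→48: 11 bp
  48→56: 8 bp
  56→59: 3 bp
  59→63: 4 bp
  63→77: 14 bp
  77→91: 14 bp
  91→98: 7 bp
  98→103: 5 bp
  103→115: 12 bp
  115→128: 13 bp
  128→138: 10 bp
  138→144: 6 bp
  144→159: 15 bp
  159→165: 6 bp
  165→174: 9 bp
  174→181: 7 bp
  181→14 (wrap): 182-181+14 = 15 bp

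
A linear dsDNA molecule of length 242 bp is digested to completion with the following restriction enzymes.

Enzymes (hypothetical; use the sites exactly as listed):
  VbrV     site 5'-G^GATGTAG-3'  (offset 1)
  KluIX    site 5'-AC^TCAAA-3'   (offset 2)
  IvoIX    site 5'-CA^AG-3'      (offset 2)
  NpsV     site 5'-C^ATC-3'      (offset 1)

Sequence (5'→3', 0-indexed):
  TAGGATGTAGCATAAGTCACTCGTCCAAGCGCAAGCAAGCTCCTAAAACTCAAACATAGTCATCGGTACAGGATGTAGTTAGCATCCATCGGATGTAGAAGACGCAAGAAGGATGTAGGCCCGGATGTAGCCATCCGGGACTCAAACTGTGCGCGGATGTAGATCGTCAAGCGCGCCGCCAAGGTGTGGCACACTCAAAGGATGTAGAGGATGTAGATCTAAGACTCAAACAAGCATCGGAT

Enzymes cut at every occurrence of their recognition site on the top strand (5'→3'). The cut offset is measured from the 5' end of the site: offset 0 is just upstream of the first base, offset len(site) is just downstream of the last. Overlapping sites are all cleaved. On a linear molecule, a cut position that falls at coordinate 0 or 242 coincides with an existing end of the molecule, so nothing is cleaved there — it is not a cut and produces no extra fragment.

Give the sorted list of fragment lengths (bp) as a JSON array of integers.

[3,3,4,4,4,5,6,6,7,7,9,9,9,10,12,12,12,12,12,13,14,14,15,16,24]

Site scan:
  VbrV GGATGTAG/1: at [2, 70, 90, 110, 122, 154, 199, 208] ⇒ [3, 71, 91, 111, 123, 155, 200, 209]
  KluIX ACTCAAA/2: at [47, 139, 192, 223] ⇒ [49, 141, 194, 225]
  IvoIX CAAG/2: at [25, 31, 35, 104, 167, 179, 230] ⇒ [27, 33, 37, 106, 169, 181, 232]
  NpsV CATC/1: at [60, 82, 86, 131, 234] ⇒ [61, 83, 87, 132, 235]

Pooled cuts: [3, 27, 33, 37, 49, 61, 71, 83, 87, 91, 106, 111, 123, 132, 141, 155, 169, 181, 194, 200, 209, 225, 232, 235]

Fragment lengths:
  [0,3): 3 bp
  [3,27): 24 bp
  [27,33): 6 bp
  [33,37): 4 bp
  [37,49): 12 bp
  [49,61): 12 bp
  [61,71): 10 bp
  [71,83): 12 bp
  [83,87): 4 bp
  [87,91): 4 bp
  [91,106): 15 bp
  [106,111): 5 bp
  [111,123): 12 bp
  [123,132): 9 bp
  [132,141): 9 bp
  [141,155): 14 bp
  [155,169): 14 bp
  [169,181): 12 bp
  [181,194): 13 bp
  [194,200): 6 bp
  [200,209): 9 bp
  [209,225): 16 bp
  [225,232): 7 bp
  [232,235): 3 bp
  [235,242): 7 bp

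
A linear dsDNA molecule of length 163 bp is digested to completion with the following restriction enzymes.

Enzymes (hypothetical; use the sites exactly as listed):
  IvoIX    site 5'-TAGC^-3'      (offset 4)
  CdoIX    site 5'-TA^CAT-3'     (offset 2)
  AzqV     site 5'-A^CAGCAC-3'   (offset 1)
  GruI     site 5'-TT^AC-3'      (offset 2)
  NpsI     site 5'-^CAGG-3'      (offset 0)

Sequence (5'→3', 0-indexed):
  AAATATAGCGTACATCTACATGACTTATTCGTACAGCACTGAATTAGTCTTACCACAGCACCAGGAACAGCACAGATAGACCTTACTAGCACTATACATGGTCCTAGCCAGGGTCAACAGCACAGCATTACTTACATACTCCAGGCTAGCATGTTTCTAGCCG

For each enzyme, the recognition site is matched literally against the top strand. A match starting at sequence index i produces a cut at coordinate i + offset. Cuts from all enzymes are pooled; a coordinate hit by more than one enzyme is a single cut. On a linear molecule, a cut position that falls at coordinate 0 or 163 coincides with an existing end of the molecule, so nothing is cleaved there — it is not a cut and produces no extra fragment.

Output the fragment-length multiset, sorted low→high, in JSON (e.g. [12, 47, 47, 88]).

[1,2,3,4,4,6,6,6,6,6,7,9,9,9,11,12,12,15,17,18]

Scan for sites:
  IvoIX (TAGC, off=4): starts [5, 86, 104, 146, 157] → cuts [9, 90, 108, 150, 161]
  CdoIX (TACAT, off=2): starts [10, 16, 94, 132] → cuts [12, 18, 96, 134]
  AzqV (ACAGCAC, off=1): starts [32, 54, 66, 116] → cuts [33, 55, 67, 117]
  GruI (TTAC, off=2): starts [49, 82, 127, 131] → cuts [51, 84, 129, 133]
  NpsI (CAGG, off=0): starts [61, 108, 141] → cuts [61, 108, 141]

Pooled cuts: [9, 12, 18, 33, 51, 55, 61, 67, 84, 90, 96, 108, 117, 129, 133, 134, 141, 150, 161]

Fragment lengths:
  [0,9): 9 bp
  [9,12): 3 bp
  [12,18): 6 bp
  [18,33): 15 bp
  [33,51): 18 bp
  [51,55): 4 bp
  [55,61): 6 bp
  [61,67): 6 bp
  [67,84): 17 bp
  [84,90): 6 bp
  [90,96): 6 bp
  [96,108): 12 bp
  [108,117): 9 bp
  [117,129): 12 bp
  [129,133): 4 bp
  [133,134): 1 bp
  [134,141): 7 bp
  [141,150): 9 bp
  [150,161): 11 bp
  [161,163): 2 bp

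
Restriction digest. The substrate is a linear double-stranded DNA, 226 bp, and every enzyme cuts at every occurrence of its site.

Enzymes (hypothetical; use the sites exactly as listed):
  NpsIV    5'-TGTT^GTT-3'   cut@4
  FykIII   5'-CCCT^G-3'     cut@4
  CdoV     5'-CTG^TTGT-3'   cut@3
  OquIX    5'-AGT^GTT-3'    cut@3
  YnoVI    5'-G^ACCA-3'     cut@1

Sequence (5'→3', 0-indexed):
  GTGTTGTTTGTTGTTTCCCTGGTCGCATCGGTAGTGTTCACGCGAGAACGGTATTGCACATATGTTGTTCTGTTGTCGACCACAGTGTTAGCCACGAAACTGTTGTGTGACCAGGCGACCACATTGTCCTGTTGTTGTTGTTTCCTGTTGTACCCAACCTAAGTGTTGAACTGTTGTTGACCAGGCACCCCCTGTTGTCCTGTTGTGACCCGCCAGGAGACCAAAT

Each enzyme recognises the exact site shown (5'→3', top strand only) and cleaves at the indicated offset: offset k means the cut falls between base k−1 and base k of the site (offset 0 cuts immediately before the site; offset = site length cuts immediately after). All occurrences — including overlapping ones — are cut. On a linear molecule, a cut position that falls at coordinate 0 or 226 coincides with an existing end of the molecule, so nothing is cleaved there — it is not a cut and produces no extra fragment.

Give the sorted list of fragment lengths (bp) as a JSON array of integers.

Site scan:
  NpsIV TGTTGTT/4: at [1, 8, 62, 129, 132, 135, 171] ⇒ [5, 12, 66, 133, 136, 139, 175]
  FykIII CCCTG/4: at [16, 189] ⇒ [20, 193]
  CdoV CTGTTGT/3: at [69, 99, 128, 144, 170, 191, 199] ⇒ [72, 102, 131, 147, 173, 194, 202]
  OquIX AGTGTT/3: at [32, 83, 161] ⇒ [35, 86, 164]
  YnoVI GACCA/1: at [77, 108, 116, 178, 218] ⇒ [78, 109, 117, 179, 219]

Pooled cuts: [5, 12, 20, 35, 66, 72, 78, 86, 102, 109, 117, 131, 133, 136, 139, 147, 164, 173, 175, 179, 193, 194, 202, 219]

Fragments:
  [0,5): 5 bp
  [5,12): 7 bp
  [12,20): 8 bp
  [20,35): 15 bp
  [35,66): 31 bp
  [66,72): 6 bp
  [72,78): 6 bp
  [78,86): 8 bp
  [86,102): 16 bp
  [102,109): 7 bp
  [109,117): 8 bp
  [117,131): 14 bp
  [131,133): 2 bp
  [133,136): 3 bp
  [136,139): 3 bp
  [139,147): 8 bp
  [147,164): 17 bp
  [164,173): 9 bp
  [173,175): 2 bp
  [175,179): 4 bp
  [179,193): 14 bp
  [193,194): 1 bp
  [194,202): 8 bp
  [202,219): 17 bp
  [219,226): 7 bp

[1,2,2,3,3,4,5,6,6,7,7,7,8,8,8,8,8,9,14,14,15,16,17,17,31]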